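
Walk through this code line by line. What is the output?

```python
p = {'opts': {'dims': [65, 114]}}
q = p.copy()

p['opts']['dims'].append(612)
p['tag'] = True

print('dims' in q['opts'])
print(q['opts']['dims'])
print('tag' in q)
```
True
[65, 114, 612]
False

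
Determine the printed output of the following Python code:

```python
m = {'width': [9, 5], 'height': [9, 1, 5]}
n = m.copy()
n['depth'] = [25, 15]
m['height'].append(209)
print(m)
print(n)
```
{'width': [9, 5], 'height': [9, 1, 5, 209]}
{'width': [9, 5], 'height': [9, 1, 5, 209], 'depth': [25, 15]}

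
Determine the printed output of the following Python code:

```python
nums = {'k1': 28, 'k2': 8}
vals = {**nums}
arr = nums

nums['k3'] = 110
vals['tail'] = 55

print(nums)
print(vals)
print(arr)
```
{'k1': 28, 'k2': 8, 'k3': 110}
{'k1': 28, 'k2': 8, 'tail': 55}
{'k1': 28, 'k2': 8, 'k3': 110}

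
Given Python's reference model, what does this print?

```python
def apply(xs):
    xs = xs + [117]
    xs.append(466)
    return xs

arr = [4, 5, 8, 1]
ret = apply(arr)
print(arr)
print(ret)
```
[4, 5, 8, 1]
[4, 5, 8, 1, 117, 466]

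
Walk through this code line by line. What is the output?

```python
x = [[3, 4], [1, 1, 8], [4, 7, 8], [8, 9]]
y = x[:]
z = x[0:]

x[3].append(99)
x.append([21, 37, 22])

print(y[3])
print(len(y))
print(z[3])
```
[8, 9, 99]
4
[8, 9, 99]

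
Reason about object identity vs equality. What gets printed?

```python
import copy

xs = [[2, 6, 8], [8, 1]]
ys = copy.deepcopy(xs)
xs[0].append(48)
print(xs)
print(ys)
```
[[2, 6, 8, 48], [8, 1]]
[[2, 6, 8], [8, 1]]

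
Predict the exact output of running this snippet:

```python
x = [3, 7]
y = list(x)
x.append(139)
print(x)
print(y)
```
[3, 7, 139]
[3, 7]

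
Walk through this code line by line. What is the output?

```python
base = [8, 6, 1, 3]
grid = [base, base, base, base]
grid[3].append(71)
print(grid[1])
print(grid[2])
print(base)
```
[8, 6, 1, 3, 71]
[8, 6, 1, 3, 71]
[8, 6, 1, 3, 71]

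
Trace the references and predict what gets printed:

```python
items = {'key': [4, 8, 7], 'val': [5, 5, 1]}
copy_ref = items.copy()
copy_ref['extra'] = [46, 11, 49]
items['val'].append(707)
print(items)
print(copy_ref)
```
{'key': [4, 8, 7], 'val': [5, 5, 1, 707]}
{'key': [4, 8, 7], 'val': [5, 5, 1, 707], 'extra': [46, 11, 49]}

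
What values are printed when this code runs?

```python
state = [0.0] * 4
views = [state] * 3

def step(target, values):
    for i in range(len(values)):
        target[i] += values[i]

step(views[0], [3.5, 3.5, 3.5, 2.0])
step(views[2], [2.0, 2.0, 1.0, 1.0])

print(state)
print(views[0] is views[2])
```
[5.5, 5.5, 4.5, 3.0]
True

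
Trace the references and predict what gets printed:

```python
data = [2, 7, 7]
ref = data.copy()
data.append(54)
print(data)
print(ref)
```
[2, 7, 7, 54]
[2, 7, 7]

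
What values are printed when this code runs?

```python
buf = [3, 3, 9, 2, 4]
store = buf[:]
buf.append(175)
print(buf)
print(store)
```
[3, 3, 9, 2, 4, 175]
[3, 3, 9, 2, 4]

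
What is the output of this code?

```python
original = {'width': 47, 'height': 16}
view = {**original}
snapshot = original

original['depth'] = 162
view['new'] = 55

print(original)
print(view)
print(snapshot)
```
{'width': 47, 'height': 16, 'depth': 162}
{'width': 47, 'height': 16, 'new': 55}
{'width': 47, 'height': 16, 'depth': 162}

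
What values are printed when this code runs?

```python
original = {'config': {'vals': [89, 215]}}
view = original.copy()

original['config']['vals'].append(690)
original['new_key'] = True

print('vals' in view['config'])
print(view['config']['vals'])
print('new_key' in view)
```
True
[89, 215, 690]
False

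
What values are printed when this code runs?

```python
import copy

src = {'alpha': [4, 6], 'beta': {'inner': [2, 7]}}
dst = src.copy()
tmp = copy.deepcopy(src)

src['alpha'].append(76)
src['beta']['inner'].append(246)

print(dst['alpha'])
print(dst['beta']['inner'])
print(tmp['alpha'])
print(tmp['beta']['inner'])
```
[4, 6, 76]
[2, 7, 246]
[4, 6]
[2, 7]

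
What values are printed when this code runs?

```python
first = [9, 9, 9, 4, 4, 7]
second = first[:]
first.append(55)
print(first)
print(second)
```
[9, 9, 9, 4, 4, 7, 55]
[9, 9, 9, 4, 4, 7]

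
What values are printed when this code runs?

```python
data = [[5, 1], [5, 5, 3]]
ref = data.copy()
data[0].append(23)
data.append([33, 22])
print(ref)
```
[[5, 1, 23], [5, 5, 3]]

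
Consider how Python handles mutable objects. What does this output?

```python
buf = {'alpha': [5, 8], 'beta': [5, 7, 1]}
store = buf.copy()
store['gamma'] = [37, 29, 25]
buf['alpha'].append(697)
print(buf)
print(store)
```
{'alpha': [5, 8, 697], 'beta': [5, 7, 1]}
{'alpha': [5, 8, 697], 'beta': [5, 7, 1], 'gamma': [37, 29, 25]}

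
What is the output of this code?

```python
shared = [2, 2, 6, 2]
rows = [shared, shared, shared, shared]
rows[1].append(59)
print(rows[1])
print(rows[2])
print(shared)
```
[2, 2, 6, 2, 59]
[2, 2, 6, 2, 59]
[2, 2, 6, 2, 59]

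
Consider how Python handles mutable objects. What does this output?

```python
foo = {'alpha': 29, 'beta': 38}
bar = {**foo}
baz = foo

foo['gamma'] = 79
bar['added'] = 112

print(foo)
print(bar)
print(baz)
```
{'alpha': 29, 'beta': 38, 'gamma': 79}
{'alpha': 29, 'beta': 38, 'added': 112}
{'alpha': 29, 'beta': 38, 'gamma': 79}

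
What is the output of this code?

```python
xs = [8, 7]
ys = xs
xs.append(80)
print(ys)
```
[8, 7, 80]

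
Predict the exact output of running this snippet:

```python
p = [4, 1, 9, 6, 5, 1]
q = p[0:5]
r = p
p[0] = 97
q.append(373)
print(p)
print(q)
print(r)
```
[97, 1, 9, 6, 5, 1]
[4, 1, 9, 6, 5, 373]
[97, 1, 9, 6, 5, 1]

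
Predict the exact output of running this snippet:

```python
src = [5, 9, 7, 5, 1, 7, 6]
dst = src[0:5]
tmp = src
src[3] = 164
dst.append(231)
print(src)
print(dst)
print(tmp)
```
[5, 9, 7, 164, 1, 7, 6]
[5, 9, 7, 5, 1, 231]
[5, 9, 7, 164, 1, 7, 6]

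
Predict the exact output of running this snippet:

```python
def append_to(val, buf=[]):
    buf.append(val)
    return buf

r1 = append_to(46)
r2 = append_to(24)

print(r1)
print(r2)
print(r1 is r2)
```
[46, 24]
[46, 24]
True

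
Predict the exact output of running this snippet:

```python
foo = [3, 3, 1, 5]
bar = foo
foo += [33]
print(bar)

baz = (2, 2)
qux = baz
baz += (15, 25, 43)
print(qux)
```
[3, 3, 1, 5, 33]
(2, 2)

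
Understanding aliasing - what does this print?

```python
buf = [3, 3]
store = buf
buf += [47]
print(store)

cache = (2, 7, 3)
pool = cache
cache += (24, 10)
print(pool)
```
[3, 3, 47]
(2, 7, 3)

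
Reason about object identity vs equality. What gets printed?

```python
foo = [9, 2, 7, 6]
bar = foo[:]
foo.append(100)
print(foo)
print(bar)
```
[9, 2, 7, 6, 100]
[9, 2, 7, 6]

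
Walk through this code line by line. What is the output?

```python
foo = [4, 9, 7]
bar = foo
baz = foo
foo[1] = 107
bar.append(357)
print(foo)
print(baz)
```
[4, 107, 7, 357]
[4, 107, 7, 357]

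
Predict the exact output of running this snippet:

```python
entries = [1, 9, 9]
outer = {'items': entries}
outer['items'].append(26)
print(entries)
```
[1, 9, 9, 26]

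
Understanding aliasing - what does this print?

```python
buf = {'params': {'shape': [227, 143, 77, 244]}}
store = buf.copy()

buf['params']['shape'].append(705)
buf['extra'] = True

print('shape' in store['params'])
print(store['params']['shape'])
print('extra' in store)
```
True
[227, 143, 77, 244, 705]
False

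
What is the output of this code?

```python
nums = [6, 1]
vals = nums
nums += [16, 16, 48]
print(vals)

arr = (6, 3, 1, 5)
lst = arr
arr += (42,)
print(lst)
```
[6, 1, 16, 16, 48]
(6, 3, 1, 5)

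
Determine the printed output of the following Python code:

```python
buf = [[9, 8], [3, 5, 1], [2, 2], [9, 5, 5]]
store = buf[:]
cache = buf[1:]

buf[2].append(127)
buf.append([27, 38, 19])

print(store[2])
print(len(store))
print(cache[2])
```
[2, 2, 127]
4
[9, 5, 5]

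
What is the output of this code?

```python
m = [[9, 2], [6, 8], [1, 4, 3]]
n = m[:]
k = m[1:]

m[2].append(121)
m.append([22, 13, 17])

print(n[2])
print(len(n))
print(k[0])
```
[1, 4, 3, 121]
3
[6, 8]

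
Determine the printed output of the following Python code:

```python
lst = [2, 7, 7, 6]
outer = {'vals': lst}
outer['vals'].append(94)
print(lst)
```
[2, 7, 7, 6, 94]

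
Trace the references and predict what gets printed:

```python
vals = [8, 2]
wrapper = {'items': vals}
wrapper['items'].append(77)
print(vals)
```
[8, 2, 77]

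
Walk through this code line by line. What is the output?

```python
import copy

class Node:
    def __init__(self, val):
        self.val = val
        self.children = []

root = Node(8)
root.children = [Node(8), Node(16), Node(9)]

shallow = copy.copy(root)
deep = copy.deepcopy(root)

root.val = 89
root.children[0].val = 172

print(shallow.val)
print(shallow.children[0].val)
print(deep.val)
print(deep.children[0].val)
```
8
172
8
8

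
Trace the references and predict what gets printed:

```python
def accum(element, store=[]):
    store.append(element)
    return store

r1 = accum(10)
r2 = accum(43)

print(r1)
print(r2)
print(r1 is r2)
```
[10, 43]
[10, 43]
True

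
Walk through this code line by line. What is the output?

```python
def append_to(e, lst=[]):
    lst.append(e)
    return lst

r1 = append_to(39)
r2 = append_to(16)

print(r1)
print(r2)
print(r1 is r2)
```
[39, 16]
[39, 16]
True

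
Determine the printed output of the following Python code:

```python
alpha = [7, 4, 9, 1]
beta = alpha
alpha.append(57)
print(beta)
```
[7, 4, 9, 1, 57]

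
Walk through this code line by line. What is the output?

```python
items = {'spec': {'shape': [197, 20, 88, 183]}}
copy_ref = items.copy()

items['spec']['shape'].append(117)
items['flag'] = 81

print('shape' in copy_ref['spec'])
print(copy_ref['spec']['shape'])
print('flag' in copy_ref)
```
True
[197, 20, 88, 183, 117]
False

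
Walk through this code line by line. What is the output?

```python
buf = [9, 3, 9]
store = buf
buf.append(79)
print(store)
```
[9, 3, 9, 79]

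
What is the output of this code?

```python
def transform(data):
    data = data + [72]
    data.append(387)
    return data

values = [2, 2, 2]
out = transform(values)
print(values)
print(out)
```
[2, 2, 2]
[2, 2, 2, 72, 387]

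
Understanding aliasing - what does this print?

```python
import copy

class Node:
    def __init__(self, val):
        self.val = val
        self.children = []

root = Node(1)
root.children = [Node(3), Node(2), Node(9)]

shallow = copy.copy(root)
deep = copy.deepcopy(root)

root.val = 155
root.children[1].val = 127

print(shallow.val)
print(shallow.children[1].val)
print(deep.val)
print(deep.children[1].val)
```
1
127
1
2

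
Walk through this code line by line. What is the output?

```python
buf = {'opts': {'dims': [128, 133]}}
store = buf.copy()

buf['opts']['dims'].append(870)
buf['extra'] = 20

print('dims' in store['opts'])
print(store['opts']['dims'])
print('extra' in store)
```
True
[128, 133, 870]
False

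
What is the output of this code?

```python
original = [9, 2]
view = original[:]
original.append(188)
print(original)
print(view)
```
[9, 2, 188]
[9, 2]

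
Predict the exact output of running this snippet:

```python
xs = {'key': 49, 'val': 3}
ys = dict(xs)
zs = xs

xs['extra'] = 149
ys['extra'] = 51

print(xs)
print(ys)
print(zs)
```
{'key': 49, 'val': 3, 'extra': 149}
{'key': 49, 'val': 3, 'extra': 51}
{'key': 49, 'val': 3, 'extra': 149}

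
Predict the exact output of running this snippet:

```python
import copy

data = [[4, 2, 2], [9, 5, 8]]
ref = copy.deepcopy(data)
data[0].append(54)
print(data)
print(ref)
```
[[4, 2, 2, 54], [9, 5, 8]]
[[4, 2, 2], [9, 5, 8]]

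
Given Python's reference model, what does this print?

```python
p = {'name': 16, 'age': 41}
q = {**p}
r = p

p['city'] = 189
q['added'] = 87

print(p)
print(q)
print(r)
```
{'name': 16, 'age': 41, 'city': 189}
{'name': 16, 'age': 41, 'added': 87}
{'name': 16, 'age': 41, 'city': 189}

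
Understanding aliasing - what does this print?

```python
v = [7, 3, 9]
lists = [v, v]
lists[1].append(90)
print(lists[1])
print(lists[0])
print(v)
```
[7, 3, 9, 90]
[7, 3, 9, 90]
[7, 3, 9, 90]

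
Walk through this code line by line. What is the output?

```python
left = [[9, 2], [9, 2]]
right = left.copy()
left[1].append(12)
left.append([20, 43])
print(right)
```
[[9, 2], [9, 2, 12]]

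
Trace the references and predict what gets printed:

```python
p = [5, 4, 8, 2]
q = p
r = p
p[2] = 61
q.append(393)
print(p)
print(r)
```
[5, 4, 61, 2, 393]
[5, 4, 61, 2, 393]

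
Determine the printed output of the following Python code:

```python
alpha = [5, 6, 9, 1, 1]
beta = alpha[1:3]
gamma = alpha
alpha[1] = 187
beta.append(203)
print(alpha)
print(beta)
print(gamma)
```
[5, 187, 9, 1, 1]
[6, 9, 203]
[5, 187, 9, 1, 1]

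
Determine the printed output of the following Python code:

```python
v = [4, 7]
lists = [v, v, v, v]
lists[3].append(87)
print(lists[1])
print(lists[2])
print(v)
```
[4, 7, 87]
[4, 7, 87]
[4, 7, 87]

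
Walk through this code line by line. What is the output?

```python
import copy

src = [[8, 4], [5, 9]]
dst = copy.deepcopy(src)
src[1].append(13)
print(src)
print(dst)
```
[[8, 4], [5, 9, 13]]
[[8, 4], [5, 9]]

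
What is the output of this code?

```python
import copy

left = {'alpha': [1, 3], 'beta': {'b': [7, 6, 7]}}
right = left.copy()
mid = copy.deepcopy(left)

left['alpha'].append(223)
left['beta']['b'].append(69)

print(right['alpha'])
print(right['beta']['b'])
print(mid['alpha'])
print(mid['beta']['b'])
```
[1, 3, 223]
[7, 6, 7, 69]
[1, 3]
[7, 6, 7]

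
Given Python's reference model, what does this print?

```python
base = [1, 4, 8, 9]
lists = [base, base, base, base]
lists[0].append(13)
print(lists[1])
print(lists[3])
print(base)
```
[1, 4, 8, 9, 13]
[1, 4, 8, 9, 13]
[1, 4, 8, 9, 13]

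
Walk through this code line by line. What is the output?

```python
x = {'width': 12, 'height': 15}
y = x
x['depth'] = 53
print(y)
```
{'width': 12, 'height': 15, 'depth': 53}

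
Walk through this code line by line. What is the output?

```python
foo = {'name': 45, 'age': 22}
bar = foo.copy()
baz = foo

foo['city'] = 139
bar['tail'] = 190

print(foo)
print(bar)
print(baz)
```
{'name': 45, 'age': 22, 'city': 139}
{'name': 45, 'age': 22, 'tail': 190}
{'name': 45, 'age': 22, 'city': 139}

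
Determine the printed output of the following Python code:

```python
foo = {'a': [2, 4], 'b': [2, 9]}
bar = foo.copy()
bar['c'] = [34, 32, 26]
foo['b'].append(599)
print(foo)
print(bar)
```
{'a': [2, 4], 'b': [2, 9, 599]}
{'a': [2, 4], 'b': [2, 9, 599], 'c': [34, 32, 26]}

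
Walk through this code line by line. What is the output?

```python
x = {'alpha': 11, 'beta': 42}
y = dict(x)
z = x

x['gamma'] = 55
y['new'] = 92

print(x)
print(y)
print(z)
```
{'alpha': 11, 'beta': 42, 'gamma': 55}
{'alpha': 11, 'beta': 42, 'new': 92}
{'alpha': 11, 'beta': 42, 'gamma': 55}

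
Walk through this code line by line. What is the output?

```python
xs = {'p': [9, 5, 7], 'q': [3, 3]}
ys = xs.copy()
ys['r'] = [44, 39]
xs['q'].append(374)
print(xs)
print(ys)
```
{'p': [9, 5, 7], 'q': [3, 3, 374]}
{'p': [9, 5, 7], 'q': [3, 3, 374], 'r': [44, 39]}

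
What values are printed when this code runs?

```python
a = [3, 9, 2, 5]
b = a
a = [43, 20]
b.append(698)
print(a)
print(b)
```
[43, 20]
[3, 9, 2, 5, 698]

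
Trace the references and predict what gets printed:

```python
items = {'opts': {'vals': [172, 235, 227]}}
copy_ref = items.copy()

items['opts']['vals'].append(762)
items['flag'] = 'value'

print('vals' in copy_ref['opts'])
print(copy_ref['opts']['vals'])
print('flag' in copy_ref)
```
True
[172, 235, 227, 762]
False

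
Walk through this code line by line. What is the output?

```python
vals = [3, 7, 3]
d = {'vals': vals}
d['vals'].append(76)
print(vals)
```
[3, 7, 3, 76]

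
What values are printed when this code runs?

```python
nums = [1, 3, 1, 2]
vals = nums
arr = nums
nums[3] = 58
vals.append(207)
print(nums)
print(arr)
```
[1, 3, 1, 58, 207]
[1, 3, 1, 58, 207]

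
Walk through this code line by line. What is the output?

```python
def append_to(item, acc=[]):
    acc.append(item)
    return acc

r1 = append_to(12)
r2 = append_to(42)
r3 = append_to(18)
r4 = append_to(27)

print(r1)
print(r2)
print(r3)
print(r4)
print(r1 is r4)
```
[12, 42, 18, 27]
[12, 42, 18, 27]
[12, 42, 18, 27]
[12, 42, 18, 27]
True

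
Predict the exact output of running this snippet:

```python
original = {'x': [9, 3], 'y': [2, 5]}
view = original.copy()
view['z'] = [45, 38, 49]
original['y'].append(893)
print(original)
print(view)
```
{'x': [9, 3], 'y': [2, 5, 893]}
{'x': [9, 3], 'y': [2, 5, 893], 'z': [45, 38, 49]}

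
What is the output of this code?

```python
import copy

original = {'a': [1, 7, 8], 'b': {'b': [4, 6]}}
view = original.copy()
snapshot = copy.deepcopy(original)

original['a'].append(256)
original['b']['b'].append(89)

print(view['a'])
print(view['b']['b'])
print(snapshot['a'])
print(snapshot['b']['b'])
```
[1, 7, 8, 256]
[4, 6, 89]
[1, 7, 8]
[4, 6]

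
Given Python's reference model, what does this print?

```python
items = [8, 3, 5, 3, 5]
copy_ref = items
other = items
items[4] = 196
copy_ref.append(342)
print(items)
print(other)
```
[8, 3, 5, 3, 196, 342]
[8, 3, 5, 3, 196, 342]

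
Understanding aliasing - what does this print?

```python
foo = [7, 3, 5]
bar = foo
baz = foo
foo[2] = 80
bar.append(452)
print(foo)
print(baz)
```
[7, 3, 80, 452]
[7, 3, 80, 452]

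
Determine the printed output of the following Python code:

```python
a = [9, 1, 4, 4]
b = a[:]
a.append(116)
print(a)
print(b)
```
[9, 1, 4, 4, 116]
[9, 1, 4, 4]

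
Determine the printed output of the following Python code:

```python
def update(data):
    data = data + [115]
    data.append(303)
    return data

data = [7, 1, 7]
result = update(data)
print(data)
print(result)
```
[7, 1, 7]
[7, 1, 7, 115, 303]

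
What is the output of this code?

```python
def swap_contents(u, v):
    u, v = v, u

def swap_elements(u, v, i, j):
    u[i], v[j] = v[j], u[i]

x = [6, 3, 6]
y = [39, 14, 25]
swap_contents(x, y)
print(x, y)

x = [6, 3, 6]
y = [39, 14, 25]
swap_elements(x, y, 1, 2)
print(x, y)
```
[6, 3, 6] [39, 14, 25]
[6, 25, 6] [39, 14, 3]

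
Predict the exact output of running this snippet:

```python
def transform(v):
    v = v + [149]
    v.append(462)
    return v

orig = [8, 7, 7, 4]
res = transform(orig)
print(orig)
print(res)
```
[8, 7, 7, 4]
[8, 7, 7, 4, 149, 462]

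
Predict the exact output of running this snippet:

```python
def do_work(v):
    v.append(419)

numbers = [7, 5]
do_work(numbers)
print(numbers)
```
[7, 5, 419]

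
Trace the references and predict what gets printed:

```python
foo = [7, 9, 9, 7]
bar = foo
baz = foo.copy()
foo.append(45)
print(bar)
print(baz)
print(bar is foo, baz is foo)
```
[7, 9, 9, 7, 45]
[7, 9, 9, 7]
True False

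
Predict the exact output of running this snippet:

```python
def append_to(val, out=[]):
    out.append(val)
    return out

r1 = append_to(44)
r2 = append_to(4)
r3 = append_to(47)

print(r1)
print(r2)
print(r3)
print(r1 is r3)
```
[44, 4, 47]
[44, 4, 47]
[44, 4, 47]
True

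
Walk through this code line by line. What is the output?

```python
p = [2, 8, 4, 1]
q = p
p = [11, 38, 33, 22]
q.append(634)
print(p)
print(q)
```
[11, 38, 33, 22]
[2, 8, 4, 1, 634]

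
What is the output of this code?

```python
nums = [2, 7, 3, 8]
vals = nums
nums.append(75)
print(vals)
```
[2, 7, 3, 8, 75]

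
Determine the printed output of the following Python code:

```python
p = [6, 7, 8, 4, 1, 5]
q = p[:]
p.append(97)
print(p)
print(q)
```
[6, 7, 8, 4, 1, 5, 97]
[6, 7, 8, 4, 1, 5]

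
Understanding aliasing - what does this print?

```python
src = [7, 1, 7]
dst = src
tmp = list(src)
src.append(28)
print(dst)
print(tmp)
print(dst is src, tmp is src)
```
[7, 1, 7, 28]
[7, 1, 7]
True False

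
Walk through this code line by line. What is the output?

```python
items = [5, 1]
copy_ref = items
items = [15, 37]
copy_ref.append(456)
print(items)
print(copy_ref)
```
[15, 37]
[5, 1, 456]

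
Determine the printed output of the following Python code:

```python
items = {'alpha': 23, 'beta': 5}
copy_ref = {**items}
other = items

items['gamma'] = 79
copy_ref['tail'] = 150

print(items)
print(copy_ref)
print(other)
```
{'alpha': 23, 'beta': 5, 'gamma': 79}
{'alpha': 23, 'beta': 5, 'tail': 150}
{'alpha': 23, 'beta': 5, 'gamma': 79}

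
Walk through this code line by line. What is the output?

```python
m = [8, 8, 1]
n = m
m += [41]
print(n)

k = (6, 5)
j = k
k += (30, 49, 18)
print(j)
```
[8, 8, 1, 41]
(6, 5)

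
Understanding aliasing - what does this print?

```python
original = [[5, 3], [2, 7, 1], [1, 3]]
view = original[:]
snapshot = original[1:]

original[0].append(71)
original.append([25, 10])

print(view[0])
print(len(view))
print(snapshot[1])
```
[5, 3, 71]
3
[1, 3]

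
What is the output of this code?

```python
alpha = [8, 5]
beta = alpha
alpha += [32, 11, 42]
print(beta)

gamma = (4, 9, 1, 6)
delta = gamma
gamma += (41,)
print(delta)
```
[8, 5, 32, 11, 42]
(4, 9, 1, 6)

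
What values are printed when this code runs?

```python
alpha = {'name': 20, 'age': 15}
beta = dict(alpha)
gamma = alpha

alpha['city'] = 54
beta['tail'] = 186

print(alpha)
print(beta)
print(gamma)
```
{'name': 20, 'age': 15, 'city': 54}
{'name': 20, 'age': 15, 'tail': 186}
{'name': 20, 'age': 15, 'city': 54}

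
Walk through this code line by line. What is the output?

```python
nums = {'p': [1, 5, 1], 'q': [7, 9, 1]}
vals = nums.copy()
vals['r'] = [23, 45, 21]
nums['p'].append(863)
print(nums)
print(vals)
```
{'p': [1, 5, 1, 863], 'q': [7, 9, 1]}
{'p': [1, 5, 1, 863], 'q': [7, 9, 1], 'r': [23, 45, 21]}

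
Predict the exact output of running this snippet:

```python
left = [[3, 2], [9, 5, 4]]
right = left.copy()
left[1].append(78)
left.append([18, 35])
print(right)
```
[[3, 2], [9, 5, 4, 78]]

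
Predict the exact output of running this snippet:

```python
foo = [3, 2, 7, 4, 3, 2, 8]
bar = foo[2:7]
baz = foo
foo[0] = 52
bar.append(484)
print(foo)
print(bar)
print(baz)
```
[52, 2, 7, 4, 3, 2, 8]
[7, 4, 3, 2, 8, 484]
[52, 2, 7, 4, 3, 2, 8]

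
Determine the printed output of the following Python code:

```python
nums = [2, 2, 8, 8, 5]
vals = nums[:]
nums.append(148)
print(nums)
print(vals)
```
[2, 2, 8, 8, 5, 148]
[2, 2, 8, 8, 5]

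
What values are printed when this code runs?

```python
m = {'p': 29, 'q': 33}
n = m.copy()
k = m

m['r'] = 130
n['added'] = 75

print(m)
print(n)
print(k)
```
{'p': 29, 'q': 33, 'r': 130}
{'p': 29, 'q': 33, 'added': 75}
{'p': 29, 'q': 33, 'r': 130}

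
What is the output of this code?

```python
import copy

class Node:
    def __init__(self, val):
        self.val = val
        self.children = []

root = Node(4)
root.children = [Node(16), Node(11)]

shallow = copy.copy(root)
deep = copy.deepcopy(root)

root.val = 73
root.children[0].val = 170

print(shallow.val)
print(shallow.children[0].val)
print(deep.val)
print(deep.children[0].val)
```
4
170
4
16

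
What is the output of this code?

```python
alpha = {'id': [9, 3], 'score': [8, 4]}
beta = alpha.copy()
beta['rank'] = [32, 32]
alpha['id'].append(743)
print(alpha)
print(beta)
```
{'id': [9, 3, 743], 'score': [8, 4]}
{'id': [9, 3, 743], 'score': [8, 4], 'rank': [32, 32]}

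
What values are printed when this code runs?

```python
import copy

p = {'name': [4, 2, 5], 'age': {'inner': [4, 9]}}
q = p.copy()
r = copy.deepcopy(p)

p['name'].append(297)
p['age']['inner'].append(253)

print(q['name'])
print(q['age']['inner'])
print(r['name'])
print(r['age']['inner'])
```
[4, 2, 5, 297]
[4, 9, 253]
[4, 2, 5]
[4, 9]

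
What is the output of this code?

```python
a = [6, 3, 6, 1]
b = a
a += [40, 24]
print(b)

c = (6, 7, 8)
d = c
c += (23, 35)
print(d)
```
[6, 3, 6, 1, 40, 24]
(6, 7, 8)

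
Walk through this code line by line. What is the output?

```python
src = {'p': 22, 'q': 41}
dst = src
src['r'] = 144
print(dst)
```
{'p': 22, 'q': 41, 'r': 144}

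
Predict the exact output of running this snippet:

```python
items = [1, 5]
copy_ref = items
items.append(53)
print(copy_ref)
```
[1, 5, 53]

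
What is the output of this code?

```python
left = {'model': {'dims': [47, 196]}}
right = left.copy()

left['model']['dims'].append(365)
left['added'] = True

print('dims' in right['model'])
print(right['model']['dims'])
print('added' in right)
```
True
[47, 196, 365]
False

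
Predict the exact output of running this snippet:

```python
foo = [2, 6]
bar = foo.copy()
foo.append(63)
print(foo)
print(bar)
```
[2, 6, 63]
[2, 6]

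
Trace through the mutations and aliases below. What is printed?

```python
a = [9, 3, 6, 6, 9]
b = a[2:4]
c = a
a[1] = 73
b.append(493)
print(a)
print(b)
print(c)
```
[9, 73, 6, 6, 9]
[6, 6, 493]
[9, 73, 6, 6, 9]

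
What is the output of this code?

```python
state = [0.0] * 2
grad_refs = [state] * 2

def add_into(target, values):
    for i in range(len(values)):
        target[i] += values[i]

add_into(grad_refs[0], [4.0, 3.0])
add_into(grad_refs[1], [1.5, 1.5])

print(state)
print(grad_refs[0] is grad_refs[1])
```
[5.5, 4.5]
True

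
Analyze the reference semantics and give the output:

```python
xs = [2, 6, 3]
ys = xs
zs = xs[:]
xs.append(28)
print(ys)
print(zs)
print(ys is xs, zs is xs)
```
[2, 6, 3, 28]
[2, 6, 3]
True False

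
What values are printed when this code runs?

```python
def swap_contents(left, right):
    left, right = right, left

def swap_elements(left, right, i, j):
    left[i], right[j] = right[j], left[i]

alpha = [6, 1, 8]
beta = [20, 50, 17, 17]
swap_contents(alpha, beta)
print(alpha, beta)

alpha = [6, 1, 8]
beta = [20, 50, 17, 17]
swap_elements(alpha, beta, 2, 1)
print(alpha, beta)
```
[6, 1, 8] [20, 50, 17, 17]
[6, 1, 50] [20, 8, 17, 17]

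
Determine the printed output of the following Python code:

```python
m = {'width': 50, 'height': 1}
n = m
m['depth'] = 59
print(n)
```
{'width': 50, 'height': 1, 'depth': 59}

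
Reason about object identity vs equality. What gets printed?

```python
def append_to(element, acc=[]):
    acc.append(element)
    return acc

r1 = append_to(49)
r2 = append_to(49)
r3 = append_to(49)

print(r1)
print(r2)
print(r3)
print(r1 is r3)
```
[49, 49, 49]
[49, 49, 49]
[49, 49, 49]
True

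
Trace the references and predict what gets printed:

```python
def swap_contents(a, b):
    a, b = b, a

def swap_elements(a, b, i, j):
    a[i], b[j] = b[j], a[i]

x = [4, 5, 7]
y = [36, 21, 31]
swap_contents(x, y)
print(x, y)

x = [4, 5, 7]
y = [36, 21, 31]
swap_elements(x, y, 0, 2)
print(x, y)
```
[4, 5, 7] [36, 21, 31]
[31, 5, 7] [36, 21, 4]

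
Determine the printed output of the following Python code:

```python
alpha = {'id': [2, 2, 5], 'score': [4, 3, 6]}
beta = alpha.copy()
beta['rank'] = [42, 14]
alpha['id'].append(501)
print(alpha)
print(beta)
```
{'id': [2, 2, 5, 501], 'score': [4, 3, 6]}
{'id': [2, 2, 5, 501], 'score': [4, 3, 6], 'rank': [42, 14]}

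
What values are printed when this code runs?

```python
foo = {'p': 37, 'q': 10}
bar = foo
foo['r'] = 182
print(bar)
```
{'p': 37, 'q': 10, 'r': 182}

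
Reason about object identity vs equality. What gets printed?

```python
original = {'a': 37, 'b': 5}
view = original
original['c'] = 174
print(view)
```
{'a': 37, 'b': 5, 'c': 174}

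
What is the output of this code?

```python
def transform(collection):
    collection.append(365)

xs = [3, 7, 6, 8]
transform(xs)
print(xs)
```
[3, 7, 6, 8, 365]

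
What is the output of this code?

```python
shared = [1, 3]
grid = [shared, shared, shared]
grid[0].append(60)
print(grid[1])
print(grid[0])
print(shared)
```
[1, 3, 60]
[1, 3, 60]
[1, 3, 60]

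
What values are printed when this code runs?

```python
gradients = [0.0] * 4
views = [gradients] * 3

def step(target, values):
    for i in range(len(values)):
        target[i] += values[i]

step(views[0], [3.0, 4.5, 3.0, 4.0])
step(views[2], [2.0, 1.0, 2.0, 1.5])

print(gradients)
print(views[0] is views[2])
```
[5.0, 5.5, 5.0, 5.5]
True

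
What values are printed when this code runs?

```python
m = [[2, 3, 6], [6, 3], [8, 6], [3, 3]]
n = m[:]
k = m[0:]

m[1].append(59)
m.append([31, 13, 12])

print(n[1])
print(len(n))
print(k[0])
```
[6, 3, 59]
4
[2, 3, 6]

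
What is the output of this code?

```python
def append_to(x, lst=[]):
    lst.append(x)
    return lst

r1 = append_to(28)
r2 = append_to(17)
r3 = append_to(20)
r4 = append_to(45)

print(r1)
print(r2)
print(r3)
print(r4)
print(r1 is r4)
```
[28, 17, 20, 45]
[28, 17, 20, 45]
[28, 17, 20, 45]
[28, 17, 20, 45]
True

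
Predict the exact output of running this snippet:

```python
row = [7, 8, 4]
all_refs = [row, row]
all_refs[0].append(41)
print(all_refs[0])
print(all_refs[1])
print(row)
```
[7, 8, 4, 41]
[7, 8, 4, 41]
[7, 8, 4, 41]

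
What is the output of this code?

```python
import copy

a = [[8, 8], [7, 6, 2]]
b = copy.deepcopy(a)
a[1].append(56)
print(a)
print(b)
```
[[8, 8], [7, 6, 2, 56]]
[[8, 8], [7, 6, 2]]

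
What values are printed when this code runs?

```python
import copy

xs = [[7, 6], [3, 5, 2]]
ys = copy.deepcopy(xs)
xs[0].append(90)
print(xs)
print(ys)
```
[[7, 6, 90], [3, 5, 2]]
[[7, 6], [3, 5, 2]]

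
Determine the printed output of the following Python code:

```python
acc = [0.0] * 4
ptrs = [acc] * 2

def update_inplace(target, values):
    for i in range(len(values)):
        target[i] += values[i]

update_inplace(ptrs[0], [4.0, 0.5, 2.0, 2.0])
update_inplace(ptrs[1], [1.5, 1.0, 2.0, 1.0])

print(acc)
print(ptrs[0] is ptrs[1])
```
[5.5, 1.5, 4.0, 3.0]
True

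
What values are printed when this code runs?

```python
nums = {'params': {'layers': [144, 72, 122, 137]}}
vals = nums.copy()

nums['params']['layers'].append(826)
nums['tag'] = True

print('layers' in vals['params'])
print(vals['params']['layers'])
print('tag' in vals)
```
True
[144, 72, 122, 137, 826]
False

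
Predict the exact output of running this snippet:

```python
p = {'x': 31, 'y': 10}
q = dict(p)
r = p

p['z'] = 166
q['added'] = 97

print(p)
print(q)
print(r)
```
{'x': 31, 'y': 10, 'z': 166}
{'x': 31, 'y': 10, 'added': 97}
{'x': 31, 'y': 10, 'z': 166}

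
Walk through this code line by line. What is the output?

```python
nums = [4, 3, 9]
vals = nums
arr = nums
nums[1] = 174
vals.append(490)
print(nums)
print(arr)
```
[4, 174, 9, 490]
[4, 174, 9, 490]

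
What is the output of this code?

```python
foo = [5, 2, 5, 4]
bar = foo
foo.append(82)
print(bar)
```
[5, 2, 5, 4, 82]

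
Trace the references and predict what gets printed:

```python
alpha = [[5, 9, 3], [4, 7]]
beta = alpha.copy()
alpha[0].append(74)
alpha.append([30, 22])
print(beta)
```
[[5, 9, 3, 74], [4, 7]]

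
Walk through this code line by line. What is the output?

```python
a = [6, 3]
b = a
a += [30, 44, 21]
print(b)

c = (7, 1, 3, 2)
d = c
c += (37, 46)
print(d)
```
[6, 3, 30, 44, 21]
(7, 1, 3, 2)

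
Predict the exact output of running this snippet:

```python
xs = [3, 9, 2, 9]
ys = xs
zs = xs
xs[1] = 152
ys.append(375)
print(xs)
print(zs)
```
[3, 152, 2, 9, 375]
[3, 152, 2, 9, 375]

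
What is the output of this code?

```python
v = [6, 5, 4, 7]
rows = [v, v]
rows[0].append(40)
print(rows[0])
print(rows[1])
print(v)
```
[6, 5, 4, 7, 40]
[6, 5, 4, 7, 40]
[6, 5, 4, 7, 40]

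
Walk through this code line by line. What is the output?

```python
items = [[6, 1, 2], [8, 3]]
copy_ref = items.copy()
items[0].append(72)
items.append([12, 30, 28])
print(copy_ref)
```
[[6, 1, 2, 72], [8, 3]]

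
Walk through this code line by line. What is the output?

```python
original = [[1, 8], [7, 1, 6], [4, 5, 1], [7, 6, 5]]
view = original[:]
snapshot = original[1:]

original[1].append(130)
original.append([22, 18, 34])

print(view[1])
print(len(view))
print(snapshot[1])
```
[7, 1, 6, 130]
4
[4, 5, 1]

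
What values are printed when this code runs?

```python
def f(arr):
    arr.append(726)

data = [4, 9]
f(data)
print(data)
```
[4, 9, 726]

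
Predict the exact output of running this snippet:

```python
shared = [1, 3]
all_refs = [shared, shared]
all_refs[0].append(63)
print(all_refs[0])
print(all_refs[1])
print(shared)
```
[1, 3, 63]
[1, 3, 63]
[1, 3, 63]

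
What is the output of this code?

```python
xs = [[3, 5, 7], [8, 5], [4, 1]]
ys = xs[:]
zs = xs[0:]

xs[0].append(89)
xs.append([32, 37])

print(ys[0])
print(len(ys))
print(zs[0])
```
[3, 5, 7, 89]
3
[3, 5, 7, 89]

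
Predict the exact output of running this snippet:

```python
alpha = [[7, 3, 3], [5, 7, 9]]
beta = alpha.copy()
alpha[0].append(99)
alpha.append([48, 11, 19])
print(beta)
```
[[7, 3, 3, 99], [5, 7, 9]]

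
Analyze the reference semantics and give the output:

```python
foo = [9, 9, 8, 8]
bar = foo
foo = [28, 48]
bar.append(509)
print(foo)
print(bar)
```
[28, 48]
[9, 9, 8, 8, 509]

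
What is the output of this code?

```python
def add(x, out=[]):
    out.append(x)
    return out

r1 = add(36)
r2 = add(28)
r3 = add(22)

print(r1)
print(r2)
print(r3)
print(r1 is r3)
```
[36, 28, 22]
[36, 28, 22]
[36, 28, 22]
True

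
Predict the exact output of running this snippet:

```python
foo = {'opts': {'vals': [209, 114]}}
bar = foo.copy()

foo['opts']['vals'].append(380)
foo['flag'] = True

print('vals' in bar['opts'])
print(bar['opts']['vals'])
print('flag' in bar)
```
True
[209, 114, 380]
False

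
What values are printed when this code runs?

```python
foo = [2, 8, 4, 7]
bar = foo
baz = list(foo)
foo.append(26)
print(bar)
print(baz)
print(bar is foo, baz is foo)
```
[2, 8, 4, 7, 26]
[2, 8, 4, 7]
True False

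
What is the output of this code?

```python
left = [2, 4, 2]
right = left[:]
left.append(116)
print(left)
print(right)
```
[2, 4, 2, 116]
[2, 4, 2]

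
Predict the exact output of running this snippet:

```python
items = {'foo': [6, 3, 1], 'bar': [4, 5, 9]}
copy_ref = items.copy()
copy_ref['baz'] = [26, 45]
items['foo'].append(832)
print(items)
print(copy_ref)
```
{'foo': [6, 3, 1, 832], 'bar': [4, 5, 9]}
{'foo': [6, 3, 1, 832], 'bar': [4, 5, 9], 'baz': [26, 45]}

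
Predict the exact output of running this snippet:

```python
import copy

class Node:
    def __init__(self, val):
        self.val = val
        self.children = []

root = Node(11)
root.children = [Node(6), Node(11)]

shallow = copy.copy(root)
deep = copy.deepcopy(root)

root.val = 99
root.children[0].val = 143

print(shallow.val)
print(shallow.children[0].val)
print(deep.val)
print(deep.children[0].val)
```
11
143
11
6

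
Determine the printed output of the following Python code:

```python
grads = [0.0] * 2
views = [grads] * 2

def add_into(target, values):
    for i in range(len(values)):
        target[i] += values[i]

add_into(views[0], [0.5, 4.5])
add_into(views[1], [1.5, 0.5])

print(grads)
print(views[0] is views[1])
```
[2.0, 5.0]
True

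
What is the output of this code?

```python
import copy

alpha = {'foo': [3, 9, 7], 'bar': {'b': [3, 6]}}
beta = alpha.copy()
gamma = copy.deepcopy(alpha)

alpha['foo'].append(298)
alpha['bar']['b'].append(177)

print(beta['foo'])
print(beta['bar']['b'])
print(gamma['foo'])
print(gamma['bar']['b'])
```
[3, 9, 7, 298]
[3, 6, 177]
[3, 9, 7]
[3, 6]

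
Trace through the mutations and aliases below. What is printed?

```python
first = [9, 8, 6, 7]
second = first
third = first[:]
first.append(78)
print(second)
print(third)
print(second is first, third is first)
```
[9, 8, 6, 7, 78]
[9, 8, 6, 7]
True False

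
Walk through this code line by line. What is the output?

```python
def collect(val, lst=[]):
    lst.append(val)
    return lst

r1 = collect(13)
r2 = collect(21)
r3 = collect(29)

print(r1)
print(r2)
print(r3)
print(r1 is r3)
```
[13, 21, 29]
[13, 21, 29]
[13, 21, 29]
True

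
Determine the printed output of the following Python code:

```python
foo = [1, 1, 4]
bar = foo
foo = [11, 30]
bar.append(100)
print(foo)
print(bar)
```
[11, 30]
[1, 1, 4, 100]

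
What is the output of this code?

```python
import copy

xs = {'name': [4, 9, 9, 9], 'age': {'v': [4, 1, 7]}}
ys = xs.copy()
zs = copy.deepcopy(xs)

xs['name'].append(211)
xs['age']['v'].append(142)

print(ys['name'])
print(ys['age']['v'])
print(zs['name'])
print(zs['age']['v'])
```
[4, 9, 9, 9, 211]
[4, 1, 7, 142]
[4, 9, 9, 9]
[4, 1, 7]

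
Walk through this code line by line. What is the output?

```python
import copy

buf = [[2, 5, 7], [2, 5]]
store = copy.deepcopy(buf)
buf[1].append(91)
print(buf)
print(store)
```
[[2, 5, 7], [2, 5, 91]]
[[2, 5, 7], [2, 5]]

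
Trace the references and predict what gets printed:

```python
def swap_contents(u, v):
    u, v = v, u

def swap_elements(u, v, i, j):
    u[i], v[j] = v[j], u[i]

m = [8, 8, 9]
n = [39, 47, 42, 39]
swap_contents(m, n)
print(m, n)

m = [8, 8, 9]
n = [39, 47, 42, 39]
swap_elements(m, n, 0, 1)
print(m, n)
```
[8, 8, 9] [39, 47, 42, 39]
[47, 8, 9] [39, 8, 42, 39]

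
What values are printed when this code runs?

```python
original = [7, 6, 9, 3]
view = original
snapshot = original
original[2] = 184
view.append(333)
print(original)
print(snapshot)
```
[7, 6, 184, 3, 333]
[7, 6, 184, 3, 333]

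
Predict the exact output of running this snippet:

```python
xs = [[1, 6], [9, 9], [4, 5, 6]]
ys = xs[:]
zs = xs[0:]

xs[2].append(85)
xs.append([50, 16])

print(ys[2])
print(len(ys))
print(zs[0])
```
[4, 5, 6, 85]
3
[1, 6]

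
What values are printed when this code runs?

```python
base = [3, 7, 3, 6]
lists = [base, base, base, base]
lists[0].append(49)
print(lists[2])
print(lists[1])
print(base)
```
[3, 7, 3, 6, 49]
[3, 7, 3, 6, 49]
[3, 7, 3, 6, 49]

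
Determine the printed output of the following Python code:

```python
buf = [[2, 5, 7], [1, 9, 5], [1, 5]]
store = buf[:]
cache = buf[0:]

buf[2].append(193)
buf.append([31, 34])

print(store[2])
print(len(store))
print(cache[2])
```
[1, 5, 193]
3
[1, 5, 193]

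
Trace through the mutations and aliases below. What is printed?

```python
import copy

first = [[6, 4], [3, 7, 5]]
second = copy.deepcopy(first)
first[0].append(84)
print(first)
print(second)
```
[[6, 4, 84], [3, 7, 5]]
[[6, 4], [3, 7, 5]]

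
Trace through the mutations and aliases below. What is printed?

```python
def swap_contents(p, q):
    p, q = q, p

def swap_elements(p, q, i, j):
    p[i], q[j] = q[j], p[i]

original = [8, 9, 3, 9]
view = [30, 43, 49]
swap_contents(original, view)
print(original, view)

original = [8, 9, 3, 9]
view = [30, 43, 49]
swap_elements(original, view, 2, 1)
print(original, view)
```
[8, 9, 3, 9] [30, 43, 49]
[8, 9, 43, 9] [30, 3, 49]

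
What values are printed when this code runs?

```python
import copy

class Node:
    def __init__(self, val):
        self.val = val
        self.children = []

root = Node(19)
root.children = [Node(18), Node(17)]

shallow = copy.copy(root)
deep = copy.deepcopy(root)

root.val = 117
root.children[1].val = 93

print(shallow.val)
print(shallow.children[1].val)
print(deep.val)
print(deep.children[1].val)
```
19
93
19
17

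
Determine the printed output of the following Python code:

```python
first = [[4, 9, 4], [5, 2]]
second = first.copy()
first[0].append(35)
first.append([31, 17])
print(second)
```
[[4, 9, 4, 35], [5, 2]]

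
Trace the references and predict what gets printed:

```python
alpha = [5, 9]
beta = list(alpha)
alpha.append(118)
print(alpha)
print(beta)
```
[5, 9, 118]
[5, 9]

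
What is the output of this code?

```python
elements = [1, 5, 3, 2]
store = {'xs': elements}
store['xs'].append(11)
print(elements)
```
[1, 5, 3, 2, 11]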